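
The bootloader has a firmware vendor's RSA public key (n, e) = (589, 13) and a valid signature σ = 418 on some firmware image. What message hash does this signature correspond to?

399

σ^2 ≡ 418^2 = 174724 ≡ 380
σ^4 ≡ 380^2 = 144400 ≡ 95
σ^8 ≡ 95^2 = 9025 ≡ 190
13 = 8 + 4 + 1, so σ^13 ≡ 190·95·418 ≡ 399 (mod 589)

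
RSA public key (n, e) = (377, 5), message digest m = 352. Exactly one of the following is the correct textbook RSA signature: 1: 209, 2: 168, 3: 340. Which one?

Candidate 1: Squares mod 377: 209^1≡209, 209^2≡326, 209^4≡339; 5 = 4 + 1, so 209^5 ≡ 339·209 ≡ 352 (mod 377)
  → matches m = 352
Candidate 2: Squares mod 377: 168^1≡168, 168^2≡326, 168^4≡339; 5 = 4 + 1, so 168^5 ≡ 339·168 ≡ 25 (mod 377)
Candidate 3: Squares mod 377: 340^1≡340, 340^2≡238, 340^4≡94; 5 = 4 + 1, so 340^5 ≡ 94·340 ≡ 292 (mod 377)

1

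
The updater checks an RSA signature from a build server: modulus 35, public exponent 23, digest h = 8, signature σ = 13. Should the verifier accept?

reject

σ^23 mod 35 = 27
27 ≠ 8, so verification fails.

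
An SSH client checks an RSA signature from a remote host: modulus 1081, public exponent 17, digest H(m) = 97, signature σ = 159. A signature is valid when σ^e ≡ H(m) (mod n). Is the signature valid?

valid

Squares mod 1081: σ^1≡159, σ^2≡418, σ^4≡683, σ^8≡578, σ^16≡55
17 = 16 + 1, so σ^17 ≡ 55·159 ≡ 97 (mod 1081)
σ^17 mod 1081 = 97 matches H(m).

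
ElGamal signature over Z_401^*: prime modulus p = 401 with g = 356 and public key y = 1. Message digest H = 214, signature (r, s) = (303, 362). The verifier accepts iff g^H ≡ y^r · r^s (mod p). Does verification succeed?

Left side g^H mod p:
356^2 = 126736 ≡ 20
356^4 ≡ 20^2 = 400
356^8 ≡ 400^2 = 160000 ≡ 1
356^16 ≡ 1^2 = 1
356^32 ≡ 1^2 = 1
356^64 ≡ 1^2 = 1
356^128 ≡ 1^2 = 1
214 = 128 + 64 + 16 + 4 + 2, so 356^214 ≡ 1·1·1·400·20 ≡ 381 (mod 401)
Right side y^r · r^s mod p:
1^2 = 1
1^4 ≡ 1^2 = 1
1^8 ≡ 1^2 = 1
1^16 ≡ 1^2 = 1
1^32 ≡ 1^2 = 1
1^64 ≡ 1^2 = 1
1^128 ≡ 1^2 = 1
1^256 ≡ 1^2 = 1
303 = 256 + 32 + 8 + 4 + 2 + 1, so 1^303 ≡ 1·1·1·1·1·1 ≡ 1 (mod 401)
303^2 = 91809 ≡ 381
303^4 ≡ 381^2 = 145161 ≡ 400
303^8 ≡ 400^2 = 160000 ≡ 1
303^16 ≡ 1^2 = 1
303^32 ≡ 1^2 = 1
303^64 ≡ 1^2 = 1
303^128 ≡ 1^2 = 1
303^256 ≡ 1^2 = 1
362 = 256 + 64 + 32 + 8 + 2, so 303^362 ≡ 1·1·1·1·381 ≡ 381 (mod 401)
1·381 = 381 ≡ 381 (mod 401)
381 ≡ 381 (mod 401), so the signature is genuine.

passes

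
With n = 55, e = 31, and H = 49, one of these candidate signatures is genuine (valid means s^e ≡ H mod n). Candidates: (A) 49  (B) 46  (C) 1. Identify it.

Candidate A: Squares mod 55: 49^1≡49, 49^2≡36, 49^4≡31, 49^8≡26, 49^16≡16; 31 = 16 + 8 + 4 + 2 + 1, so 49^31 ≡ 16·26·31·36·49 ≡ 49 (mod 55)
  → matches H = 49
Candidate B: Squares mod 55: 46^1≡46, 46^2≡26, 46^4≡16, 46^8≡36, 46^16≡31; 31 = 16 + 8 + 4 + 2 + 1, so 46^31 ≡ 31·36·16·26·46 ≡ 46 (mod 55)
Candidate C: Squares mod 55: 1^1≡1, 1^2≡1, 1^4≡1, 1^8≡1, 1^16≡1; 31 = 16 + 8 + 4 + 2 + 1, so 1^31 ≡ 1·1·1·1·1 ≡ 1 (mod 55)

A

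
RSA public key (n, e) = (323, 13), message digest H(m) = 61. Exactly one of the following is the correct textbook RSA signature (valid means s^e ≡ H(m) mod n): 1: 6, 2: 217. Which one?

1

Candidate 1: 6^2 = 36; 6^4 ≡ 36^2 = 1296 ≡ 4; 6^8 ≡ 4^2 = 16; 13 = 8 + 4 + 1, so 6^13 ≡ 16·4·6 ≡ 61 (mod 323)
  → matches H(m) = 61
Candidate 2: 217^2 = 47089 ≡ 254; 217^4 ≡ 254^2 = 64516 ≡ 239; 217^8 ≡ 239^2 = 57121 ≡ 273; 13 = 8 + 4 + 1, so 217^13 ≡ 273·239·217 ≡ 217 (mod 323)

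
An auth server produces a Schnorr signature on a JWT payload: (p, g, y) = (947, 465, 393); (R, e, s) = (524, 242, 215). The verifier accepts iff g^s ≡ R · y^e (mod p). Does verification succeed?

fails

g^s mod p:
465^2 = 216225 ≡ 309
465^4 ≡ 309^2 = 95481 ≡ 781
465^8 ≡ 781^2 = 609961 ≡ 93
465^16 ≡ 93^2 = 8649 ≡ 126
465^32 ≡ 126^2 = 15876 ≡ 724
465^64 ≡ 724^2 = 524176 ≡ 485
465^128 ≡ 485^2 = 235225 ≡ 369
215 = 128 + 64 + 16 + 4 + 2 + 1, so 465^215 ≡ 369·485·126·781·309·465 ≡ 304 (mod 947)
R · y^e mod p:
393^2 = 154449 ≡ 88
393^4 ≡ 88^2 = 7744 ≡ 168
393^8 ≡ 168^2 = 28224 ≡ 761
393^16 ≡ 761^2 = 579121 ≡ 504
393^32 ≡ 504^2 = 254016 ≡ 220
393^64 ≡ 220^2 = 48400 ≡ 103
393^128 ≡ 103^2 = 10609 ≡ 192
242 = 128 + 64 + 32 + 16 + 2, so 393^242 ≡ 192·103·220·504·88 ≡ 484 (mod 947)
524·484 = 253616 ≡ 767 (mod 947)
304 ≠ 767; the check fails.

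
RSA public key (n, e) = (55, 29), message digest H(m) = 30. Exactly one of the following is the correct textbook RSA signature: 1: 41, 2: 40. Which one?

Candidate 1: 41^2 = 1681 ≡ 31; 41^4 ≡ 31^2 = 961 ≡ 26; 41^8 ≡ 26^2 = 676 ≡ 16; 41^16 ≡ 16^2 = 256 ≡ 36; 29 = 16 + 8 + 4 + 1, so 41^29 ≡ 36·16·26·41 ≡ 51 (mod 55)
Candidate 2: 40^2 = 1600 ≡ 5; 40^4 ≡ 5^2 = 25; 40^8 ≡ 25^2 = 625 ≡ 20; 40^16 ≡ 20^2 = 400 ≡ 15; 29 = 16 + 8 + 4 + 1, so 40^29 ≡ 15·20·25·40 ≡ 30 (mod 55)
  → matches H(m) = 30

2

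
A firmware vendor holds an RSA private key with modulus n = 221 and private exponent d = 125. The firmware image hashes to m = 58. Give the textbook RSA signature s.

m^2 ≡ 58^2 = 3364 ≡ 49
m^4 ≡ 49^2 = 2401 ≡ 191
m^8 ≡ 191^2 = 36481 ≡ 16
m^16 ≡ 16^2 = 256 ≡ 35
m^32 ≡ 35^2 = 1225 ≡ 120
m^64 ≡ 120^2 = 14400 ≡ 35
125 = 64 + 32 + 16 + 8 + 4 + 1, so m^125 ≡ 35·120·35·16·191·58 ≡ 210 (mod 221)

210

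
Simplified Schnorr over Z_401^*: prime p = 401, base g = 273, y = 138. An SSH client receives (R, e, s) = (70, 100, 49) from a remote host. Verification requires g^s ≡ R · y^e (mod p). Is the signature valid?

g^s mod p:
273^2 = 74529 ≡ 344
273^4 ≡ 344^2 = 118336 ≡ 41
273^8 ≡ 41^2 = 1681 ≡ 77
273^16 ≡ 77^2 = 5929 ≡ 315
273^32 ≡ 315^2 = 99225 ≡ 178
49 = 32 + 16 + 1, so 273^49 ≡ 178·315·273 ≡ 138 (mod 401)
R · y^e mod p:
138^2 = 19044 ≡ 197
138^4 ≡ 197^2 = 38809 ≡ 313
138^8 ≡ 313^2 = 97969 ≡ 125
138^16 ≡ 125^2 = 15625 ≡ 387
138^32 ≡ 387^2 = 149769 ≡ 196
138^64 ≡ 196^2 = 38416 ≡ 321
100 = 64 + 32 + 4, so 138^100 ≡ 321·196·313 ≡ 400 (mod 401)
70·400 = 28000 ≡ 331 (mod 401)
138 ≠ 331; the check fails.

invalid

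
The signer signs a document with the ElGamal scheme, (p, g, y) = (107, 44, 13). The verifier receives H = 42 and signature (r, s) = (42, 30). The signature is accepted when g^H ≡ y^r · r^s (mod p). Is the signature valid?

Left side g^H mod p:
44^2 = 1936 ≡ 10
44^4 ≡ 10^2 = 100
44^8 ≡ 100^2 = 10000 ≡ 49
44^16 ≡ 49^2 = 2401 ≡ 47
44^32 ≡ 47^2 = 2209 ≡ 69
42 = 32 + 8 + 2, so 44^42 ≡ 69·49·10 ≡ 105 (mod 107)
Right side y^r · r^s mod p:
13^2 = 169 ≡ 62
13^4 ≡ 62^2 = 3844 ≡ 99
13^8 ≡ 99^2 = 9801 ≡ 64
13^16 ≡ 64^2 = 4096 ≡ 30
13^32 ≡ 30^2 = 900 ≡ 44
42 = 32 + 8 + 2, so 13^42 ≡ 44·64·62 ≡ 75 (mod 107)
42^2 = 1764 ≡ 52
42^4 ≡ 52^2 = 2704 ≡ 29
42^8 ≡ 29^2 = 841 ≡ 92
42^16 ≡ 92^2 = 8464 ≡ 11
30 = 16 + 8 + 4 + 2, so 42^30 ≡ 11·92·29·52 ≡ 62 (mod 107)
75·62 = 4650 ≡ 49 (mod 107)
105 ≠ 49, so verification fails.

invalid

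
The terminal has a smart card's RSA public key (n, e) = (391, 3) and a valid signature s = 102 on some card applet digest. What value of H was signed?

s^2 ≡ 102^2 = 10404 ≡ 238
3 = 2 + 1, so s^3 ≡ 238·102 ≡ 34 (mod 391)

34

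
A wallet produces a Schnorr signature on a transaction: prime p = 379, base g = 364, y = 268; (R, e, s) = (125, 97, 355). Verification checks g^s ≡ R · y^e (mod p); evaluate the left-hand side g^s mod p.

143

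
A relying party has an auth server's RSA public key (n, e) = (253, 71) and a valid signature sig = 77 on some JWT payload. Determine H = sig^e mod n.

154

Squares mod 253: sig^1≡77, sig^2≡110, sig^4≡209, sig^8≡165, sig^16≡154, sig^32≡187, sig^64≡55
71 = 64 + 4 + 2 + 1, so sig^71 ≡ 55·209·110·77 ≡ 154 (mod 253)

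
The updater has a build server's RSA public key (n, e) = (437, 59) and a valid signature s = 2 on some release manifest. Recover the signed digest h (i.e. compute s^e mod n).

s^2 ≡ 2^2 = 4
s^4 ≡ 4^2 = 16
s^8 ≡ 16^2 = 256
s^16 ≡ 256^2 = 65536 ≡ 423
s^32 ≡ 423^2 = 178929 ≡ 196
59 = 32 + 16 + 8 + 2 + 1, so s^59 ≡ 196·423·256·4·2 ≡ 108 (mod 437)

108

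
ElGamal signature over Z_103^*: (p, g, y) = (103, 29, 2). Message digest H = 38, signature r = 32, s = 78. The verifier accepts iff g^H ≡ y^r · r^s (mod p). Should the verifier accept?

Left side g^H mod p:
29^38 mod 103 = 7
Right side y^r · r^s mod p:
2^32 mod 103 = 63
32^78 mod 103 = 23
63·23 = 1449 ≡ 7 (mod 103)
7 ≡ 7 (mod 103), so the signature is genuine.

accept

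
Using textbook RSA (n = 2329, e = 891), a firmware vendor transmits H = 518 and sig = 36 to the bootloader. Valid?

sig^2 ≡ 36^2 = 1296
sig^4 ≡ 1296^2 = 1679616 ≡ 407
sig^8 ≡ 407^2 = 165649 ≡ 290
sig^16 ≡ 290^2 = 84100 ≡ 256
sig^32 ≡ 256^2 = 65536 ≡ 324
sig^64 ≡ 324^2 = 104976 ≡ 171
sig^128 ≡ 171^2 = 29241 ≡ 1293
sig^256 ≡ 1293^2 = 1671849 ≡ 1956
sig^512 ≡ 1956^2 = 3825936 ≡ 1718
891 = 512 + 256 + 64 + 32 + 16 + 8 + 2 + 1, so sig^891 ≡ 1718·1956·171·324·256·290·1296·36 ≡ 518 (mod 2329)
518 = H, so the signature checks out.

yes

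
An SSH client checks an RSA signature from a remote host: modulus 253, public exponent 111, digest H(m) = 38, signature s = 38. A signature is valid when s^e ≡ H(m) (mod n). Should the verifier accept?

accept

Squares mod 253: s^1≡38, s^2≡179, s^4≡163, s^8≡4, s^16≡16, s^32≡3, s^64≡9
111 = 64 + 32 + 8 + 4 + 2 + 1, so s^111 ≡ 9·3·4·163·179·38 ≡ 38 (mod 253)
s^111 mod 253 = 38 matches H(m).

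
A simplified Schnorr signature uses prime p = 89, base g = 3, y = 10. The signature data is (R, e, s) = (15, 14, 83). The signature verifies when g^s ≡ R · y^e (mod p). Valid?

no

g^s mod p:
3^2 = 9
3^4 ≡ 9^2 = 81
3^8 ≡ 81^2 = 6561 ≡ 64
3^16 ≡ 64^2 = 4096 ≡ 2
3^32 ≡ 2^2 = 4
3^64 ≡ 4^2 = 16
83 = 64 + 16 + 2 + 1, so 3^83 ≡ 16·2·9·3 ≡ 63 (mod 89)
R · y^e mod p:
10^2 = 100 ≡ 11
10^4 ≡ 11^2 = 121 ≡ 32
10^8 ≡ 32^2 = 1024 ≡ 45
14 = 8 + 4 + 2, so 10^14 ≡ 45·32·11 ≡ 87 (mod 89)
15·87 = 1305 ≡ 59 (mod 89)
63 ≠ 59; the check fails.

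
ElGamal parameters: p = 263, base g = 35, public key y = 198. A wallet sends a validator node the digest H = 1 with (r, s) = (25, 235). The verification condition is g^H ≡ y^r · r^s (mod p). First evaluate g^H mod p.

35^1 mod 263 = 35

35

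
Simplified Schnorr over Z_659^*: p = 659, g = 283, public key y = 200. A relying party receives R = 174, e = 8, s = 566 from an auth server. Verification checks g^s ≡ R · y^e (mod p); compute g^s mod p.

283^2 = 80089 ≡ 350
283^4 ≡ 350^2 = 122500 ≡ 585
283^8 ≡ 585^2 = 342225 ≡ 204
283^16 ≡ 204^2 = 41616 ≡ 99
283^32 ≡ 99^2 = 9801 ≡ 575
283^64 ≡ 575^2 = 330625 ≡ 466
283^128 ≡ 466^2 = 217156 ≡ 345
283^256 ≡ 345^2 = 119025 ≡ 405
283^512 ≡ 405^2 = 164025 ≡ 593
566 = 512 + 32 + 16 + 4 + 2, so 283^566 ≡ 593·575·99·585·350 ≡ 316 (mod 659)

316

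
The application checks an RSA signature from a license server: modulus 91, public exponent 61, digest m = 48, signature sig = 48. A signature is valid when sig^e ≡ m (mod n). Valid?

yes

sig^2 ≡ 48^2 = 2304 ≡ 29
sig^4 ≡ 29^2 = 841 ≡ 22
sig^8 ≡ 22^2 = 484 ≡ 29
sig^16 ≡ 29^2 = 841 ≡ 22
sig^32 ≡ 22^2 = 484 ≡ 29
61 = 32 + 16 + 8 + 4 + 1, so sig^61 ≡ 29·22·29·22·48 ≡ 48 (mod 91)
Since 48 equals the digest 48, verification succeeds.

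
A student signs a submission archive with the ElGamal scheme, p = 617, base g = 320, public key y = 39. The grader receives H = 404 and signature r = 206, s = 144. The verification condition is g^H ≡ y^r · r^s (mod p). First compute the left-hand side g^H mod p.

320^404 mod 617 = 554

554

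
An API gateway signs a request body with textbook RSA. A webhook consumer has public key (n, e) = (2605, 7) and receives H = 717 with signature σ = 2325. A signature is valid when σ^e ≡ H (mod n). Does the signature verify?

does not verify

σ^2 ≡ 2325^2 = 5405625 ≡ 250
σ^4 ≡ 250^2 = 62500 ≡ 2585
7 = 4 + 2 + 1, so σ^7 ≡ 2585·250·2325 ≡ 1115 (mod 2605)
The recovered value 1115 does not match the digest 717.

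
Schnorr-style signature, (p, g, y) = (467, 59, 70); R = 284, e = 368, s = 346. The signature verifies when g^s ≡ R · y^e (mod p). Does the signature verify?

does not verify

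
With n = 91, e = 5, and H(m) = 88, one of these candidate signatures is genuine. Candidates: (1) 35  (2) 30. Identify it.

2

Candidate 1: Squares mod 91: 35^1≡35, 35^2≡42, 35^4≡35; 5 = 4 + 1, so 35^5 ≡ 35·35 ≡ 42 (mod 91)
Candidate 2: Squares mod 91: 30^1≡30, 30^2≡81, 30^4≡9; 5 = 4 + 1, so 30^5 ≡ 9·30 ≡ 88 (mod 91)
  → matches H(m) = 88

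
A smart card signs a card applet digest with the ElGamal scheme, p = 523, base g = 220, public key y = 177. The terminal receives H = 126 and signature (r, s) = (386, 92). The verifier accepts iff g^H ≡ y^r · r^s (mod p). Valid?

no

Left side g^H mod p:
Squares mod 523: 220^1≡220, 220^2≡284, 220^4≡114, 220^8≡444, 220^16≡488, 220^32≡179, 220^64≡138
126 = 64 + 32 + 16 + 8 + 4 + 2, so 220^126 ≡ 138·179·488·444·114·284 ≡ 428 (mod 523)
Right side y^r · r^s mod p:
Squares mod 523: 177^1≡177, 177^2≡472, 177^4≡509, 177^8≡196, 177^16≡237, 177^32≡208, 177^64≡378, 177^128≡105, 177^256≡42
386 = 256 + 128 + 2, so 177^386 ≡ 42·105·472 ≡ 503 (mod 523)
Squares mod 523: 386^1≡386, 386^2≡464, 386^4≡343, 386^8≡497, 386^16≡153, 386^32≡397, 386^64≡186
92 = 64 + 16 + 8 + 4, so 386^92 ≡ 186·153·497·343 ≡ 444 (mod 523)
503·444 = 223332 ≡ 11 (mod 523)
428 ≠ 11, so verification fails.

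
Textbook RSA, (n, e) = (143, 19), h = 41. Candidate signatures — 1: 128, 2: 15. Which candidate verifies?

1

Candidate 1: 128^2 = 16384 ≡ 82; 128^4 ≡ 82^2 = 6724 ≡ 3; 128^8 ≡ 3^2 = 9; 128^16 ≡ 9^2 = 81; 19 = 16 + 2 + 1, so 128^19 ≡ 81·82·128 ≡ 41 (mod 143)
  → matches h = 41
Candidate 2: 15^2 = 225 ≡ 82; 15^4 ≡ 82^2 = 6724 ≡ 3; 15^8 ≡ 3^2 = 9; 15^16 ≡ 9^2 = 81; 19 = 16 + 2 + 1, so 15^19 ≡ 81·82·15 ≡ 102 (mod 143)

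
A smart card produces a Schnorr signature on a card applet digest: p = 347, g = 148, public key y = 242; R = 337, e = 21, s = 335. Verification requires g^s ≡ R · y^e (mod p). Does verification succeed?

g^s mod p:
148^335 mod 347 = 18
R · y^e mod p:
242^21 mod 347 = 210
337·210 = 70770 ≡ 329 (mod 347)
18 ≠ 329; the check fails.

fails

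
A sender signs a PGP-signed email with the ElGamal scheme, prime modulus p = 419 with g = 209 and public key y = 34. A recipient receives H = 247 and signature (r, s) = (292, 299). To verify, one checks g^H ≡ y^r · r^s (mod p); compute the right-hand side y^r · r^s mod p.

69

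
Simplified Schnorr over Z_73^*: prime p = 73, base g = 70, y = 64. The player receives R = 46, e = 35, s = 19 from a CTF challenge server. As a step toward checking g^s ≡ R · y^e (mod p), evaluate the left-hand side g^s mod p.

3

70^19 mod 73 = 3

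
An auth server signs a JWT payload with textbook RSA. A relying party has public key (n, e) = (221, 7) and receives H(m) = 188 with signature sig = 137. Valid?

yes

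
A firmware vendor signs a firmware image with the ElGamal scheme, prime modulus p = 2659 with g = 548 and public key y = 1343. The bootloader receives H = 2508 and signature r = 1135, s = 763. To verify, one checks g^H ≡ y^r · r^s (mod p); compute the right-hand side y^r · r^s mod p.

Squares mod 2659: 1343^1≡1343, 1343^2≡847, 1343^4≡2138, 1343^8≡223, 1343^16≡1867, 1343^32≡2399, 1343^64≡1125, 1343^128≡2600, 1343^256≡822, 1343^512≡298, 1343^1024≡1057
1135 = 1024 + 64 + 32 + 8 + 4 + 2 + 1, so 1343^1135 ≡ 1057·1125·2399·223·2138·847·1343 ≡ 1446 (mod 2659)
Squares mod 2659: 1135^1≡1135, 1135^2≡1269, 1135^4≡1666, 1135^8≡2219, 1135^16≡2152, 1135^32≡1785, 1135^64≡743, 1135^128≡1636, 1135^256≡1542, 1135^512≡618
763 = 512 + 128 + 64 + 32 + 16 + 8 + 2 + 1, so 1135^763 ≡ 618·1636·743·1785·2152·2219·1269·1135 ≡ 2161 (mod 2659)
y^r · r^s ≡ 1446·2161 = 3124806 ≡ 481 (mod 2659)

481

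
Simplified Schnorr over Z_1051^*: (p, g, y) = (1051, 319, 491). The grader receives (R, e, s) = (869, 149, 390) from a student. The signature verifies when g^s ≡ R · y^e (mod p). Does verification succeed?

g^s mod p:
Squares mod 1051: 319^1≡319, 319^2≡865, 319^4≡964, 319^8≡212, 319^16≡802, 319^32≡1043, 319^64≡64, 319^128≡943, 319^256≡103
390 = 256 + 128 + 4 + 2, so 319^390 ≡ 103·943·964·865 ≡ 406 (mod 1051)
R · y^e mod p:
Squares mod 1051: 491^1≡491, 491^2≡402, 491^4≡801, 491^8≡491, 491^16≡402, 491^32≡801, 491^64≡491, 491^128≡402
149 = 128 + 16 + 4 + 1, so 491^149 ≡ 402·402·801·491 ≡ 402 (mod 1051)
869·402 = 349338 ≡ 406 (mod 1051)
406 ≡ 406 (mod 1051); signature holds.

passes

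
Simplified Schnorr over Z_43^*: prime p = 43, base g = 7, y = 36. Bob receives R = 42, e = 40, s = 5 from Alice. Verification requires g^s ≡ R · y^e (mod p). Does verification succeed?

fails

g^s mod p:
Squares mod 43: 7^1≡7, 7^2≡6, 7^4≡36
5 = 4 + 1, so 7^5 ≡ 36·7 ≡ 37 (mod 43)
R · y^e mod p:
Squares mod 43: 36^1≡36, 36^2≡6, 36^4≡36, 36^8≡6, 36^16≡36, 36^32≡6
40 = 32 + 8, so 36^40 ≡ 6·6 ≡ 36 (mod 43)
42·36 = 1512 ≡ 7 (mod 43)
37 ≠ 7; the check fails.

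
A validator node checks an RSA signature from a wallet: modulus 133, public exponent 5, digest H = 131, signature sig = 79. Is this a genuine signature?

sig^5 mod 133 = 53
sig^5 mod 133 = 53, but H = 131.

forged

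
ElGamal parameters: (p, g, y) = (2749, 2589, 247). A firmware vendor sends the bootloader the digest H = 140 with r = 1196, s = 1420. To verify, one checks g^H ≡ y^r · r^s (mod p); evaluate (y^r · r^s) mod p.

399

247^1196 mod 2749 = 2614
1196^1420 mod 2749 = 1341
y^r · r^s ≡ 2614·1341 = 3505374 ≡ 399 (mod 2749)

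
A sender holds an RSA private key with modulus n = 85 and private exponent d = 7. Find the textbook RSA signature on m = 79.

m^2 ≡ 79^2 = 6241 ≡ 36
m^4 ≡ 36^2 = 1296 ≡ 21
7 = 4 + 2 + 1, so m^7 ≡ 21·36·79 ≡ 54 (mod 85)

54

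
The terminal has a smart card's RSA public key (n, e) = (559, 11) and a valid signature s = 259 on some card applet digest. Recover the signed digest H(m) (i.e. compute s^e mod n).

Squares mod 559: s^1≡259, s^2≡1, s^4≡1, s^8≡1
11 = 8 + 2 + 1, so s^11 ≡ 1·1·259 ≡ 259 (mod 559)

259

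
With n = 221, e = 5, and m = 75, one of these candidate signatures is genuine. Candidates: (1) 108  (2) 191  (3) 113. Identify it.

1

Candidate 1: Squares mod 221: 108^1≡108, 108^2≡172, 108^4≡191; 5 = 4 + 1, so 108^5 ≡ 191·108 ≡ 75 (mod 221)
  → matches m = 75
Candidate 2: Squares mod 221: 191^1≡191, 191^2≡16, 191^4≡35; 5 = 4 + 1, so 191^5 ≡ 35·191 ≡ 55 (mod 221)
Candidate 3: Squares mod 221: 113^1≡113, 113^2≡172, 113^4≡191; 5 = 4 + 1, so 113^5 ≡ 191·113 ≡ 146 (mod 221)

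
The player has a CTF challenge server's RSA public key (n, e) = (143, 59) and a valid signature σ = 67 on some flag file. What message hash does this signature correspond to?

111

σ^2 ≡ 67^2 = 4489 ≡ 56
σ^4 ≡ 56^2 = 3136 ≡ 133
σ^8 ≡ 133^2 = 17689 ≡ 100
σ^16 ≡ 100^2 = 10000 ≡ 133
σ^32 ≡ 133^2 = 17689 ≡ 100
59 = 32 + 16 + 8 + 2 + 1, so σ^59 ≡ 100·133·100·56·67 ≡ 111 (mod 143)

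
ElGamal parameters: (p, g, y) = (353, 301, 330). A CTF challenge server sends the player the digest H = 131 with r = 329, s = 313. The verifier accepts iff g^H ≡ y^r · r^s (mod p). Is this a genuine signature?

genuine

Left side g^H mod p:
301^131 mod 353 = 215
Right side y^r · r^s mod p:
330^329 mod 353 = 43
329^313 mod 353 = 5
43·5 = 215 ≡ 215 (mod 353)
215 ≡ 215 (mod 353), so the signature is genuine.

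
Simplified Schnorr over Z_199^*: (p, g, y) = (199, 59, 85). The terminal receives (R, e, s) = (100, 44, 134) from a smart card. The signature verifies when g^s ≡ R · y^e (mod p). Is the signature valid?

g^s mod p:
59^2 = 3481 ≡ 98
59^4 ≡ 98^2 = 9604 ≡ 52
59^8 ≡ 52^2 = 2704 ≡ 117
59^16 ≡ 117^2 = 13689 ≡ 157
59^32 ≡ 157^2 = 24649 ≡ 172
59^64 ≡ 172^2 = 29584 ≡ 132
59^128 ≡ 132^2 = 17424 ≡ 111
134 = 128 + 4 + 2, so 59^134 ≡ 111·52·98 ≡ 98 (mod 199)
R · y^e mod p:
85^2 = 7225 ≡ 61
85^4 ≡ 61^2 = 3721 ≡ 139
85^8 ≡ 139^2 = 19321 ≡ 18
85^16 ≡ 18^2 = 324 ≡ 125
85^32 ≡ 125^2 = 15625 ≡ 103
44 = 32 + 8 + 4, so 85^44 ≡ 103·18·139 ≡ 1 (mod 199)
100·1 = 100 ≡ 100 (mod 199)
98 ≠ 100; the check fails.

invalid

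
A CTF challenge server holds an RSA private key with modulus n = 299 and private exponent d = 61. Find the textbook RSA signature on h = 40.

h^2 ≡ 40^2 = 1600 ≡ 105
h^4 ≡ 105^2 = 11025 ≡ 261
h^8 ≡ 261^2 = 68121 ≡ 248
h^16 ≡ 248^2 = 61504 ≡ 209
h^32 ≡ 209^2 = 43681 ≡ 27
61 = 32 + 16 + 8 + 4 + 1, so h^61 ≡ 27·209·248·261·40 ≡ 287 (mod 299)

287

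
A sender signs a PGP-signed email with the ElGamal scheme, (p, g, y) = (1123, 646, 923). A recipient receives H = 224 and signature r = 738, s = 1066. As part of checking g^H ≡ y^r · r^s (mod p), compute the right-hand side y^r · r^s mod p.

314

923^2 = 851929 ≡ 695
923^4 ≡ 695^2 = 483025 ≡ 135
923^8 ≡ 135^2 = 18225 ≡ 257
923^16 ≡ 257^2 = 66049 ≡ 915
923^32 ≡ 915^2 = 837225 ≡ 590
923^64 ≡ 590^2 = 348100 ≡ 1093
923^128 ≡ 1093^2 = 1194649 ≡ 900
923^256 ≡ 900^2 = 810000 ≡ 317
923^512 ≡ 317^2 = 100489 ≡ 542
738 = 512 + 128 + 64 + 32 + 2, so 923^738 ≡ 542·900·1093·590·695 ≡ 213 (mod 1123)
738^2 = 544644 ≡ 1112
738^4 ≡ 1112^2 = 1236544 ≡ 121
738^8 ≡ 121^2 = 14641 ≡ 42
738^16 ≡ 42^2 = 1764 ≡ 641
738^32 ≡ 641^2 = 410881 ≡ 986
738^64 ≡ 986^2 = 972196 ≡ 801
738^128 ≡ 801^2 = 641601 ≡ 368
738^256 ≡ 368^2 = 135424 ≡ 664
738^512 ≡ 664^2 = 440896 ≡ 680
738^1024 ≡ 680^2 = 462400 ≡ 847
1066 = 1024 + 32 + 8 + 2, so 738^1066 ≡ 847·986·42·1112 ≡ 244 (mod 1123)
y^r · r^s ≡ 213·244 = 51972 ≡ 314 (mod 1123)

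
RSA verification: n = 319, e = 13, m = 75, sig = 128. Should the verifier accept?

reject

sig^2 ≡ 128^2 = 16384 ≡ 115
sig^4 ≡ 115^2 = 13225 ≡ 146
sig^8 ≡ 146^2 = 21316 ≡ 262
13 = 8 + 4 + 1, so sig^13 ≡ 262·146·128 ≡ 244 (mod 319)
The recovered value 244 does not match the digest 75.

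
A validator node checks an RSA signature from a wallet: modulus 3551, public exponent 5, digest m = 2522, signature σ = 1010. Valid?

yes

Squares mod 3551: σ^1≡1010, σ^2≡963, σ^4≡558
5 = 4 + 1, so σ^5 ≡ 558·1010 ≡ 2522 (mod 3551)
2522 = m, so the signature checks out.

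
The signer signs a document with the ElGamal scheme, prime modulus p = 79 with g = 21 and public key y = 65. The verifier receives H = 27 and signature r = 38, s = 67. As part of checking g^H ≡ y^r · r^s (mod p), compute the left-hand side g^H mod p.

Squares mod 79: 21^1≡21, 21^2≡46, 21^4≡62, 21^8≡52, 21^16≡18
27 = 16 + 8 + 2 + 1, so 21^27 ≡ 18·52·46·21 ≡ 21 (mod 79)

21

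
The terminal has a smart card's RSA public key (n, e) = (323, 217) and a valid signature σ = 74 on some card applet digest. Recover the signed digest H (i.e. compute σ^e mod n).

283

σ^2 ≡ 74^2 = 5476 ≡ 308
σ^4 ≡ 308^2 = 94864 ≡ 225
σ^8 ≡ 225^2 = 50625 ≡ 237
σ^16 ≡ 237^2 = 56169 ≡ 290
σ^32 ≡ 290^2 = 84100 ≡ 120
σ^64 ≡ 120^2 = 14400 ≡ 188
σ^128 ≡ 188^2 = 35344 ≡ 137
217 = 128 + 64 + 16 + 8 + 1, so σ^217 ≡ 137·188·290·237·74 ≡ 283 (mod 323)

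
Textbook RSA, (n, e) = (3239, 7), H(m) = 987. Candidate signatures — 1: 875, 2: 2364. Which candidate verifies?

1

Candidate 1: 875^2 = 765625 ≡ 1221; 875^4 ≡ 1221^2 = 1490841 ≡ 901; 7 = 4 + 2 + 1, so 875^7 ≡ 901·1221·875 ≡ 987 (mod 3239)
  → matches H(m) = 987
Candidate 2: 2364^2 = 5588496 ≡ 1221; 2364^4 ≡ 1221^2 = 1490841 ≡ 901; 7 = 4 + 2 + 1, so 2364^7 ≡ 901·1221·2364 ≡ 2252 (mod 3239)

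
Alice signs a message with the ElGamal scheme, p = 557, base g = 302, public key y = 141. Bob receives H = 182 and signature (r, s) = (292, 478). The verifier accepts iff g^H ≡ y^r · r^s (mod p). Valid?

Left side g^H mod p:
Squares mod 557: 302^1≡302, 302^2≡413, 302^4≡127, 302^8≡533, 302^16≡19, 302^32≡361, 302^64≡540, 302^128≡289
182 = 128 + 32 + 16 + 4 + 2, so 302^182 ≡ 289·361·19·127·413 ≡ 167 (mod 557)
Right side y^r · r^s mod p:
Squares mod 557: 141^1≡141, 141^2≡386, 141^4≡277, 141^8≡420, 141^16≡388, 141^32≡154, 141^64≡322, 141^128≡82, 141^256≡40
292 = 256 + 32 + 4, so 141^292 ≡ 40·154·277 ≡ 229 (mod 557)
Squares mod 557: 292^1≡292, 292^2≡43, 292^4≡178, 292^8≡492, 292^16≡326, 292^32≡446, 292^64≡67, 292^128≡33, 292^256≡532
478 = 256 + 128 + 64 + 16 + 8 + 4 + 2, so 292^478 ≡ 532·33·67·326·492·178·43 ≡ 548 (mod 557)
229·548 = 125492 ≡ 167 (mod 557)
167 ≡ 167 (mod 557), so the signature is genuine.

yes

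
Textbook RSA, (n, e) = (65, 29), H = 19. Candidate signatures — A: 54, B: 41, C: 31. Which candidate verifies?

A

Candidate A: Squares mod 65: 54^1≡54, 54^2≡56, 54^4≡16, 54^8≡61, 54^16≡16; 29 = 16 + 8 + 4 + 1, so 54^29 ≡ 16·61·16·54 ≡ 19 (mod 65)
  → matches H = 19
Candidate B: Squares mod 65: 41^1≡41, 41^2≡56, 41^4≡16, 41^8≡61, 41^16≡16; 29 = 16 + 8 + 4 + 1, so 41^29 ≡ 16·61·16·41 ≡ 6 (mod 65)
Candidate C: Squares mod 65: 31^1≡31, 31^2≡51, 31^4≡1, 31^8≡1, 31^16≡1; 29 = 16 + 8 + 4 + 1, so 31^29 ≡ 1·1·1·31 ≡ 31 (mod 65)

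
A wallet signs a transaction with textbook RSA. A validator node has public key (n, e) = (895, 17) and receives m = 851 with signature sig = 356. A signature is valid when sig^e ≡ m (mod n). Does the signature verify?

Squares mod 895: sig^1≡356, sig^2≡541, sig^4≡16, sig^8≡256, sig^16≡201
17 = 16 + 1, so sig^17 ≡ 201·356 ≡ 851 (mod 895)
Since 851 equals the digest 851, verification succeeds.

verifies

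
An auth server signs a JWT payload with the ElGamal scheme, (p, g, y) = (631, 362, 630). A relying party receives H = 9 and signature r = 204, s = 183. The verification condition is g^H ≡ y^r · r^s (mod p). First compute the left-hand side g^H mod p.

204

362^9 mod 631 = 204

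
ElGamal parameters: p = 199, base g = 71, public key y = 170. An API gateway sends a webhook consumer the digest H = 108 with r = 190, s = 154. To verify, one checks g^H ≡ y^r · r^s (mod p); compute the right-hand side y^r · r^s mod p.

170^2 = 28900 ≡ 45
170^4 ≡ 45^2 = 2025 ≡ 35
170^8 ≡ 35^2 = 1225 ≡ 31
170^16 ≡ 31^2 = 961 ≡ 165
170^32 ≡ 165^2 = 27225 ≡ 161
170^64 ≡ 161^2 = 25921 ≡ 51
170^128 ≡ 51^2 = 2601 ≡ 14
190 = 128 + 32 + 16 + 8 + 4 + 2, so 170^190 ≡ 14·161·165·31·35·45 ≡ 122 (mod 199)
190^2 = 36100 ≡ 81
190^4 ≡ 81^2 = 6561 ≡ 193
190^8 ≡ 193^2 = 37249 ≡ 36
190^16 ≡ 36^2 = 1296 ≡ 102
190^32 ≡ 102^2 = 10404 ≡ 56
190^64 ≡ 56^2 = 3136 ≡ 151
190^128 ≡ 151^2 = 22801 ≡ 115
154 = 128 + 16 + 8 + 2, so 190^154 ≡ 115·102·36·81 ≡ 162 (mod 199)
y^r · r^s ≡ 122·162 = 19764 ≡ 63 (mod 199)

63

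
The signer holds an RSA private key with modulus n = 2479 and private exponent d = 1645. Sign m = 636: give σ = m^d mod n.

1107

Squares mod 2479: m^1≡636, m^2≡419, m^4≡2031, m^8≡2384, m^16≡1588, m^32≡601, m^64≡1746, m^128≡1825, m^256≡1328, m^512≡1015, m^1024≡1440
1645 = 1024 + 512 + 64 + 32 + 8 + 4 + 1, so m^1645 ≡ 1440·1015·1746·601·2384·2031·636 ≡ 1107 (mod 2479)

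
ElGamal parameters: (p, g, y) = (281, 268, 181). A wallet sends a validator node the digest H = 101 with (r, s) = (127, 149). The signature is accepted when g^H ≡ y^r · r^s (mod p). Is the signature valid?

Left side g^H mod p:
268^2 = 71824 ≡ 169
268^4 ≡ 169^2 = 28561 ≡ 180
268^8 ≡ 180^2 = 32400 ≡ 85
268^16 ≡ 85^2 = 7225 ≡ 200
268^32 ≡ 200^2 = 40000 ≡ 98
268^64 ≡ 98^2 = 9604 ≡ 50
101 = 64 + 32 + 4 + 1, so 268^101 ≡ 50·98·180·268 ≡ 205 (mod 281)
Right side y^r · r^s mod p:
181^2 = 32761 ≡ 165
181^4 ≡ 165^2 = 27225 ≡ 249
181^8 ≡ 249^2 = 62001 ≡ 181
181^16 ≡ 181^2 = 32761 ≡ 165
181^32 ≡ 165^2 = 27225 ≡ 249
181^64 ≡ 249^2 = 62001 ≡ 181
127 = 64 + 32 + 16 + 8 + 4 + 2 + 1, so 181^127 ≡ 181·249·165·181·249·165·181 ≡ 181 (mod 281)
127^2 = 16129 ≡ 112
127^4 ≡ 112^2 = 12544 ≡ 180
127^8 ≡ 180^2 = 32400 ≡ 85
127^16 ≡ 85^2 = 7225 ≡ 200
127^32 ≡ 200^2 = 40000 ≡ 98
127^64 ≡ 98^2 = 9604 ≡ 50
127^128 ≡ 50^2 = 2500 ≡ 252
149 = 128 + 16 + 4 + 1, so 127^149 ≡ 252·200·180·127 ≡ 164 (mod 281)
181·164 = 29684 ≡ 179 (mod 281)
205 ≠ 179, so verification fails.

invalid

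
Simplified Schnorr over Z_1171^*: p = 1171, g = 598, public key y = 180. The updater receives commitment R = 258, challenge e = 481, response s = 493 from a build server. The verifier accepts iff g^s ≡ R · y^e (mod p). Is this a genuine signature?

forged

g^s mod p:
598^493 mod 1171 = 250
R · y^e mod p:
180^481 mod 1171 = 656
258·656 = 169248 ≡ 624 (mod 1171)
250 ≠ 624; the check fails.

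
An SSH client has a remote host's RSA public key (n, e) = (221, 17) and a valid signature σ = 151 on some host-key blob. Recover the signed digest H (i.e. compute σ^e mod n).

151

σ^2 ≡ 151^2 = 22801 ≡ 38
σ^4 ≡ 38^2 = 1444 ≡ 118
σ^8 ≡ 118^2 = 13924 ≡ 1
σ^16 ≡ 1^2 = 1
17 = 16 + 1, so σ^17 ≡ 1·151 ≡ 151 (mod 221)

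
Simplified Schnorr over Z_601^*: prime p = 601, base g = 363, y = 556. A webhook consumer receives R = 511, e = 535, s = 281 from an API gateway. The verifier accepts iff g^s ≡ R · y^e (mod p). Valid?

no

g^s mod p:
Squares mod 601: 363^1≡363, 363^2≡150, 363^4≡263, 363^8≡54, 363^16≡512, 363^32≡108, 363^64≡245, 363^128≡526, 363^256≡216
281 = 256 + 16 + 8 + 1, so 363^281 ≡ 216·512·54·363 ≡ 556 (mod 601)
R · y^e mod p:
Squares mod 601: 556^1≡556, 556^2≡222, 556^4≡2, 556^8≡4, 556^16≡16, 556^32≡256, 556^64≡27, 556^128≡128, 556^256≡157, 556^512≡8
535 = 512 + 16 + 4 + 2 + 1, so 556^535 ≡ 8·16·2·222·556 ≡ 416 (mod 601)
511·416 = 212576 ≡ 423 (mod 601)
556 ≠ 423; the check fails.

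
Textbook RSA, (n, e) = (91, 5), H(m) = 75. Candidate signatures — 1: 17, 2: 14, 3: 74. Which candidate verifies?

Candidate 1: Squares mod 91: 17^1≡17, 17^2≡16, 17^4≡74; 5 = 4 + 1, so 17^5 ≡ 74·17 ≡ 75 (mod 91)
  → matches H(m) = 75
Candidate 2: Squares mod 91: 14^1≡14, 14^2≡14, 14^4≡14; 5 = 4 + 1, so 14^5 ≡ 14·14 ≡ 14 (mod 91)
Candidate 3: Squares mod 91: 74^1≡74, 74^2≡16, 74^4≡74; 5 = 4 + 1, so 74^5 ≡ 74·74 ≡ 16 (mod 91)

1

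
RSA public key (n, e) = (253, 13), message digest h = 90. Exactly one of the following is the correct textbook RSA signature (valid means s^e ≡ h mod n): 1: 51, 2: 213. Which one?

1

Candidate 1: 51^2 = 2601 ≡ 71; 51^4 ≡ 71^2 = 5041 ≡ 234; 51^8 ≡ 234^2 = 54756 ≡ 108; 13 = 8 + 4 + 1, so 51^13 ≡ 108·234·51 ≡ 90 (mod 253)
  → matches h = 90
Candidate 2: 213^2 = 45369 ≡ 82; 213^4 ≡ 82^2 = 6724 ≡ 146; 213^8 ≡ 146^2 = 21316 ≡ 64; 13 = 8 + 4 + 1, so 213^13 ≡ 64·146·213 ≡ 174 (mod 253)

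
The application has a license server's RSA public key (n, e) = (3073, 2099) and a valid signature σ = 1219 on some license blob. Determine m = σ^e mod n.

σ^2 ≡ 1219^2 = 1485961 ≡ 1702
σ^4 ≡ 1702^2 = 2896804 ≡ 2038
σ^8 ≡ 2038^2 = 4153444 ≡ 1821
σ^16 ≡ 1821^2 = 3316041 ≡ 274
σ^32 ≡ 274^2 = 75076 ≡ 1324
σ^64 ≡ 1324^2 = 1752976 ≡ 1366
σ^128 ≡ 1366^2 = 1865956 ≡ 645
σ^256 ≡ 645^2 = 416025 ≡ 1170
σ^512 ≡ 1170^2 = 1368900 ≡ 1415
σ^1024 ≡ 1415^2 = 2002225 ≡ 1702
σ^2048 ≡ 1702^2 = 2896804 ≡ 2038
2099 = 2048 + 32 + 16 + 2 + 1, so σ^2099 ≡ 2038·1324·274·1702·1219 ≡ 1989 (mod 3073)

1989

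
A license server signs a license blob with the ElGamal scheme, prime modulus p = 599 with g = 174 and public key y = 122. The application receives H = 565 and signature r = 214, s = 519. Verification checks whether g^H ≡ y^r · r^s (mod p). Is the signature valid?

invalid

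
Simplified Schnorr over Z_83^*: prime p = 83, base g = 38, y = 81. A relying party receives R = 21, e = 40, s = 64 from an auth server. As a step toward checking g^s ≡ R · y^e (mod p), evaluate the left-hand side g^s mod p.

31

38^2 = 1444 ≡ 33
38^4 ≡ 33^2 = 1089 ≡ 10
38^8 ≡ 10^2 = 100 ≡ 17
38^16 ≡ 17^2 = 289 ≡ 40
38^32 ≡ 40^2 = 1600 ≡ 23
38^64 ≡ 23^2 = 529 ≡ 31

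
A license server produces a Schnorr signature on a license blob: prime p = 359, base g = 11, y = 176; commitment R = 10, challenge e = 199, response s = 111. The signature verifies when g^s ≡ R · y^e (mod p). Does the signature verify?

g^s mod p:
Squares mod 359: 11^1≡11, 11^2≡121, 11^4≡281, 11^8≡340, 11^16≡2, 11^32≡4, 11^64≡16
111 = 64 + 32 + 8 + 4 + 2 + 1, so 11^111 ≡ 16·4·340·281·121·11 ≡ 338 (mod 359)
R · y^e mod p:
Squares mod 359: 176^1≡176, 176^2≡102, 176^4≡352, 176^8≡49, 176^16≡247, 176^32≡338, 176^64≡82, 176^128≡262
199 = 128 + 64 + 4 + 2 + 1, so 176^199 ≡ 262·82·352·102·176 ≡ 66 (mod 359)
10·66 = 660 ≡ 301 (mod 359)
338 ≠ 301; the check fails.

does not verify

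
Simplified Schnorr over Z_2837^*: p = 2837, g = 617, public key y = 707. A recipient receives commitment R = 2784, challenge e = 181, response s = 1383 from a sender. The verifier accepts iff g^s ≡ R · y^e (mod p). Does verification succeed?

fails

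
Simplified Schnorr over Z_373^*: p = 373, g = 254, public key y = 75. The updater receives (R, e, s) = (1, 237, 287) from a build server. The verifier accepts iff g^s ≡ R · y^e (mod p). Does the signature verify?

g^s mod p:
Squares mod 373: 254^1≡254, 254^2≡360, 254^4≡169, 254^8≡213, 254^16≡236, 254^32≡119, 254^64≡360, 254^128≡169, 254^256≡213
287 = 256 + 16 + 8 + 4 + 2 + 1, so 254^287 ≡ 213·236·213·169·360·254 ≡ 160 (mod 373)
R · y^e mod p:
Squares mod 373: 75^1≡75, 75^2≡30, 75^4≡154, 75^8≡217, 75^16≡91, 75^32≡75, 75^64≡30, 75^128≡154
237 = 128 + 64 + 32 + 8 + 4 + 1, so 75^237 ≡ 154·30·75·217·154·75 ≡ 213 (mod 373)
1·213 = 213 ≡ 213 (mod 373)
160 ≠ 213; the check fails.

does not verify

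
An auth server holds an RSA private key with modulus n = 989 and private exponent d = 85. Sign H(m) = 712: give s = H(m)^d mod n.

712

Squares mod 989: (H(m))^1≡712, (H(m))^2≡576, (H(m))^4≡461, (H(m))^8≡875, (H(m))^16≡139, (H(m))^32≡530, (H(m))^64≡24
85 = 64 + 16 + 4 + 1, so (H(m))^85 ≡ 24·139·461·712 ≡ 712 (mod 989)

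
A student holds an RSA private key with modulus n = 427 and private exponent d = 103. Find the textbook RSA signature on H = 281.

267

H^2 ≡ 281^2 = 78961 ≡ 393
H^4 ≡ 393^2 = 154449 ≡ 302
H^8 ≡ 302^2 = 91204 ≡ 253
H^16 ≡ 253^2 = 64009 ≡ 386
H^32 ≡ 386^2 = 148996 ≡ 400
H^64 ≡ 400^2 = 160000 ≡ 302
103 = 64 + 32 + 4 + 2 + 1, so H^103 ≡ 302·400·302·393·281 ≡ 267 (mod 427)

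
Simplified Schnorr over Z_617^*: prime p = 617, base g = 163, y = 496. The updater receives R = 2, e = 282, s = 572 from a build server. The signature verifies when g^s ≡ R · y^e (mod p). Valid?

yes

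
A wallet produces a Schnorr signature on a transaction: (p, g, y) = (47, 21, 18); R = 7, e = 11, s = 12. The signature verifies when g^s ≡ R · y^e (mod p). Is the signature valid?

valid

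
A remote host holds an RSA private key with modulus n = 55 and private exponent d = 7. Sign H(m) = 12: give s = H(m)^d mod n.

(H(m))^2 ≡ 12^2 = 144 ≡ 34
(H(m))^4 ≡ 34^2 = 1156 ≡ 1
7 = 4 + 2 + 1, so (H(m))^7 ≡ 1·34·12 ≡ 23 (mod 55)

23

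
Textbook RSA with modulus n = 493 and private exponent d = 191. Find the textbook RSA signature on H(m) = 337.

147

(H(m))^2 ≡ 337^2 = 113569 ≡ 179
(H(m))^4 ≡ 179^2 = 32041 ≡ 489
(H(m))^8 ≡ 489^2 = 239121 ≡ 16
(H(m))^16 ≡ 16^2 = 256
(H(m))^32 ≡ 256^2 = 65536 ≡ 460
(H(m))^64 ≡ 460^2 = 211600 ≡ 103
(H(m))^128 ≡ 103^2 = 10609 ≡ 256
191 = 128 + 32 + 16 + 8 + 4 + 2 + 1, so (H(m))^191 ≡ 256·460·256·16·489·179·337 ≡ 147 (mod 493)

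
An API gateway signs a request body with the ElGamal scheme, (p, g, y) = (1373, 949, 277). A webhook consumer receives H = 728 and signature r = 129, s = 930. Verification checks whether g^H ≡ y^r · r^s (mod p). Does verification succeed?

fails

Left side g^H mod p:
Squares mod 1373: 949^1≡949, 949^2≡1286, 949^4≡704, 949^8≡1336, 949^16≡1369, 949^32≡16, 949^64≡256, 949^128≡1005, 949^256≡870, 949^512≡377
728 = 512 + 128 + 64 + 16 + 8, so 949^728 ≡ 377·1005·256·1369·1336 ≡ 703 (mod 1373)
Right side y^r · r^s mod p:
Squares mod 1373: 277^1≡277, 277^2≡1214, 277^4≡567, 277^8≡207, 277^16≡286, 277^32≡789, 277^64≡552, 277^128≡1271
129 = 128 + 1, so 277^129 ≡ 1271·277 ≡ 579 (mod 1373)
Squares mod 1373: 129^1≡129, 129^2≡165, 129^4≡1138, 129^8≡305, 129^16≡1034, 129^32≡962, 129^64≡42, 129^128≡391, 129^256≡478, 129^512≡566
930 = 512 + 256 + 128 + 32 + 2, so 129^930 ≡ 566·478·391·962·165 ≡ 1232 (mod 1373)
579·1232 = 713328 ≡ 741 (mod 1373)
703 ≠ 741, so verification fails.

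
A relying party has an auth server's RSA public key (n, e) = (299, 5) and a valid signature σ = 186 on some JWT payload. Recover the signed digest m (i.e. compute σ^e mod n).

101

σ^2 ≡ 186^2 = 34596 ≡ 211
σ^4 ≡ 211^2 = 44521 ≡ 269
5 = 4 + 1, so σ^5 ≡ 269·186 ≡ 101 (mod 299)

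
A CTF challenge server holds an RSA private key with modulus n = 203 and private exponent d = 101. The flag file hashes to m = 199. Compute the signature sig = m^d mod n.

110

m^101 mod 203 = 110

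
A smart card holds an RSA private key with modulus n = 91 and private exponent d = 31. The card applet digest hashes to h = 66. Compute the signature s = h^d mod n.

66

h^2 ≡ 66^2 = 4356 ≡ 79
h^4 ≡ 79^2 = 6241 ≡ 53
h^8 ≡ 53^2 = 2809 ≡ 79
h^16 ≡ 79^2 = 6241 ≡ 53
31 = 16 + 8 + 4 + 2 + 1, so h^31 ≡ 53·79·53·79·66 ≡ 66 (mod 91)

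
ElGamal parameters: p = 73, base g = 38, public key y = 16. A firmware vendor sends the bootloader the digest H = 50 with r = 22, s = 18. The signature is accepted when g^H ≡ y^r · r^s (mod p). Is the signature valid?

Left side g^H mod p:
38^50 mod 73 = 71
Right side y^r · r^s mod p:
16^22 mod 73 = 55
22^18 mod 73 = 46
55·46 = 2530 ≡ 48 (mod 73)
71 ≠ 48, so verification fails.

invalid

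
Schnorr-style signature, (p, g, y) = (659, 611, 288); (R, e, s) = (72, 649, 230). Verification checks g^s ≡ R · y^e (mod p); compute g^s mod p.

243

Squares mod 659: 611^1≡611, 611^2≡327, 611^4≡171, 611^8≡245, 611^16≡56, 611^32≡500, 611^64≡239, 611^128≡447
230 = 128 + 64 + 32 + 4 + 2, so 611^230 ≡ 447·239·500·171·327 ≡ 243 (mod 659)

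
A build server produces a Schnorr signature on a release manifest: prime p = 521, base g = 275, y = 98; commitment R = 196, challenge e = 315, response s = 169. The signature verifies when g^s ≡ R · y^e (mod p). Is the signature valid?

invalid

g^s mod p:
275^2 = 75625 ≡ 80
275^4 ≡ 80^2 = 6400 ≡ 148
275^8 ≡ 148^2 = 21904 ≡ 22
275^16 ≡ 22^2 = 484
275^32 ≡ 484^2 = 234256 ≡ 327
275^64 ≡ 327^2 = 106929 ≡ 124
275^128 ≡ 124^2 = 15376 ≡ 267
169 = 128 + 32 + 8 + 1, so 275^169 ≡ 267·327·22·275 ≡ 474 (mod 521)
R · y^e mod p:
98^2 = 9604 ≡ 226
98^4 ≡ 226^2 = 51076 ≡ 18
98^8 ≡ 18^2 = 324
98^16 ≡ 324^2 = 104976 ≡ 255
98^32 ≡ 255^2 = 65025 ≡ 421
98^64 ≡ 421^2 = 177241 ≡ 101
98^128 ≡ 101^2 = 10201 ≡ 302
98^256 ≡ 302^2 = 91204 ≡ 29
315 = 256 + 32 + 16 + 8 + 2 + 1, so 98^315 ≡ 29·421·255·324·226·98 ≡ 266 (mod 521)
196·266 = 52136 ≡ 36 (mod 521)
474 ≠ 36; the check fails.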